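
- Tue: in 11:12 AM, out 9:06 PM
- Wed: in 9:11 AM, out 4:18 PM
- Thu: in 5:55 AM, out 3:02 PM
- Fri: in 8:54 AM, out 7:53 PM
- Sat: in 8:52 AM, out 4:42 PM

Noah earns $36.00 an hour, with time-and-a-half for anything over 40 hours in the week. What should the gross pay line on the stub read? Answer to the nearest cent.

Tue: 11:12 AM–9:06 PM = 9 h 54 min
Wed: 9:11 AM–4:18 PM = 7 h 7 min
Thu: 5:55 AM–3:02 PM = 9 h 7 min
Fri: 8:54 AM–7:53 PM = 10 h 59 min
Sat: 8:52 AM–4:42 PM = 7 h 50 min
Total worked: 44 h 57 min = 2697 min.
Regular 40 h 0 min = 2400 min at $36.00/h; overtime 4 h 57 min = 297 min at $54.00/h.
Pay = (2400 × $36.00 + 297 × $54.00) ÷ 60 = $1707.30.

$1707.30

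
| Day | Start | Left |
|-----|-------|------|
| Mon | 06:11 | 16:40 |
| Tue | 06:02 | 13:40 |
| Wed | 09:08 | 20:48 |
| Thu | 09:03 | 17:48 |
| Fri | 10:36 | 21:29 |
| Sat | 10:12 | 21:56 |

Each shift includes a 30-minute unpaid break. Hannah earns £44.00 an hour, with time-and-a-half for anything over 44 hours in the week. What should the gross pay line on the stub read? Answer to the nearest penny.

£2869.90

Mon: 06:11–16:40 = 10 h 29 min; less 30 min break → 9 h 59 min
Tue: 06:02–13:40 = 7 h 38 min; less 30 min break → 7 h 8 min
Wed: 09:08–20:48 = 11 h 40 min; less 30 min break → 11 h 10 min
Thu: 09:03–17:48 = 8 h 45 min; less 30 min break → 8 h 15 min
Fri: 10:36–21:29 = 10 h 53 min; less 30 min break → 10 h 23 min
Sat: 10:12–21:56 = 11 h 44 min; less 30 min break → 11 h 14 min
Total worked: 58 h 9 min = 3489 min.
Regular 44 h 0 min = 2640 min at £44.00/h; overtime 14 h 9 min = 849 min at £66.00/h.
Pay = (2640 × £44.00 + 849 × £66.00) ÷ 60 = £2869.90.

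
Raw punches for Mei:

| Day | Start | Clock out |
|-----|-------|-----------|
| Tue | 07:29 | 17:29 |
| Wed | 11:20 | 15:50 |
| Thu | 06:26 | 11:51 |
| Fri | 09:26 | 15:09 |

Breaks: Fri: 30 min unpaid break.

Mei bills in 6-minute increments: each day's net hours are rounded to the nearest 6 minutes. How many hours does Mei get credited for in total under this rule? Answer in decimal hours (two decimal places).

25.10 hours

Tue: 07:29–17:29 = 10 h 0 min → rounds to 10 h 0 min
Wed: 11:20–15:50 = 4 h 30 min → rounds to 4 h 30 min
Thu: 06:26–11:51 = 5 h 25 min → rounds to 5 h 24 min
Fri: 09:26–15:09 = 5 h 43 min − 30 min = 5 h 13 min → rounds to 5 h 12 min
Total credited: 25 h 6 min.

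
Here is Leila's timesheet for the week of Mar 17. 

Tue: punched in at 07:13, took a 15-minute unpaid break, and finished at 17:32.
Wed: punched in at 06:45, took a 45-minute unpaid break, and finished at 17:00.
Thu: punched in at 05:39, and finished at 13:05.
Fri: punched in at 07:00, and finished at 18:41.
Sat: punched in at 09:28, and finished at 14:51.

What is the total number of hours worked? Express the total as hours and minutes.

44 h 4 min

Tue: 07:13–17:32 = 10 h 19 min; less 15 min break → 10 h 4 min
Wed: 06:45–17:00 = 10 h 15 min; less 45 min break → 9 h 30 min
Thu: 05:39–13:05 = 7 h 26 min
Fri: 07:00–18:41 = 11 h 41 min
Sat: 09:28–14:51 = 5 h 23 min
Total: 10 h 4 min + 9 h 30 min + 7 h 26 min + 11 h 41 min + 5 h 23 min = 44 h 4 min.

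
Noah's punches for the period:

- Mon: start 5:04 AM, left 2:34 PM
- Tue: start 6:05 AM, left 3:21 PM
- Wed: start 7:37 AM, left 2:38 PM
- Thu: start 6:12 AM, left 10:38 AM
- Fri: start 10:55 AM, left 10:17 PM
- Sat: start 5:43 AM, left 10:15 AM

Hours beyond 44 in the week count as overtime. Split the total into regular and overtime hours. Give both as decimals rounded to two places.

Regular 44.00 hours, overtime 2.12 hours

Mon: 5:04 AM–2:34 PM = 9 h 30 min
Tue: 6:05 AM–3:21 PM = 9 h 16 min
Wed: 7:37 AM–2:38 PM = 7 h 1 min
Thu: 6:12 AM–10:38 AM = 4 h 26 min
Fri: 10:55 AM–10:17 PM = 11 h 22 min
Sat: 5:43 AM–10:15 AM = 4 h 32 min
Total worked: 46 h 7 min = 46.12 h.
Threshold 44 h → overtime 2 h 7 min, regular 44 h 0 min.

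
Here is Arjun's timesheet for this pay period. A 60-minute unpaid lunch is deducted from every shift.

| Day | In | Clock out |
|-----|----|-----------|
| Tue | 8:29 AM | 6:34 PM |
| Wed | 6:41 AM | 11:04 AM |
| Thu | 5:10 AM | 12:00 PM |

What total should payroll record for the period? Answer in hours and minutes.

18 h 18 min

Tue: 8:29 AM–6:34 PM = 10 h 5 min; less 60 min break → 9 h 5 min
Wed: 6:41 AM–11:04 AM = 4 h 23 min; less 60 min break → 3 h 23 min
Thu: 5:10 AM–12:00 PM = 6 h 50 min; less 60 min break → 5 h 50 min
Total: 9 h 5 min + 3 h 23 min + 5 h 50 min = 18 h 18 min.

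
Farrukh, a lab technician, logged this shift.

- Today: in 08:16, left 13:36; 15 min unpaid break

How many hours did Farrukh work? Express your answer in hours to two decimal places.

Today: 08:16–13:36 = 5 h 20 min; less 15 min break → 5 h 5 min

5.08 hours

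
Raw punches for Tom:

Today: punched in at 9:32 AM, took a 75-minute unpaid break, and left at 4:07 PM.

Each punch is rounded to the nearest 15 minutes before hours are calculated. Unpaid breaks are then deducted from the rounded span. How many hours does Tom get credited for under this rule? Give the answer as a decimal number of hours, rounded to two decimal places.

5.25 hours

Today: in 9:32 AM→9:30 AM, out 4:07 PM→4:00 PM; 6 h 30 min − 75 min = 5 h 15 min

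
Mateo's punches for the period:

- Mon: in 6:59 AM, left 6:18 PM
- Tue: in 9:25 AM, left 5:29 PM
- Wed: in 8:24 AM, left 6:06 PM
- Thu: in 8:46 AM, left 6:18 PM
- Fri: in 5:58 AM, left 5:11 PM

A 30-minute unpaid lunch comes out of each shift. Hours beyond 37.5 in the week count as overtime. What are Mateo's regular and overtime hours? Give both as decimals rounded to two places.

Regular 37.50 hours, overtime 9.83 hours

Mon: 6:59 AM–6:18 PM = 11 h 19 min; less 30 min break → 10 h 49 min
Tue: 9:25 AM–5:29 PM = 8 h 4 min; less 30 min break → 7 h 34 min
Wed: 8:24 AM–6:06 PM = 9 h 42 min; less 30 min break → 9 h 12 min
Thu: 8:46 AM–6:18 PM = 9 h 32 min; less 30 min break → 9 h 2 min
Fri: 5:58 AM–5:11 PM = 11 h 13 min; less 30 min break → 10 h 43 min
Total worked: 47 h 20 min = 47.33 h.
Threshold 37.5 h → overtime 9 h 50 min, regular 37 h 30 min.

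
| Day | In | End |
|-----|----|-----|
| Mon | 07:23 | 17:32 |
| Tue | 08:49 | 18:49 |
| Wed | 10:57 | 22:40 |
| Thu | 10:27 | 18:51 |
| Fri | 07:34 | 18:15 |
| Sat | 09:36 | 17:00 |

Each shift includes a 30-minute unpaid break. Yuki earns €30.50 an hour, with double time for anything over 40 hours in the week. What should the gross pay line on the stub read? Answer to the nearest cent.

€2156.35

Mon: 07:23–17:32 = 10 h 9 min; less 30 min break → 9 h 39 min
Tue: 08:49–18:49 = 10 h 0 min; less 30 min break → 9 h 30 min
Wed: 10:57–22:40 = 11 h 43 min; less 30 min break → 11 h 13 min
Thu: 10:27–18:51 = 8 h 24 min; less 30 min break → 7 h 54 min
Fri: 07:34–18:15 = 10 h 41 min; less 30 min break → 10 h 11 min
Sat: 09:36–17:00 = 7 h 24 min; less 30 min break → 6 h 54 min
Total worked: 55 h 21 min = 3321 min.
Regular 40 h 0 min = 2400 min at €30.50/h; overtime 15 h 21 min = 921 min at €61.00/h.
Pay = (2400 × €30.50 + 921 × €61.00) ÷ 60 = €2156.35.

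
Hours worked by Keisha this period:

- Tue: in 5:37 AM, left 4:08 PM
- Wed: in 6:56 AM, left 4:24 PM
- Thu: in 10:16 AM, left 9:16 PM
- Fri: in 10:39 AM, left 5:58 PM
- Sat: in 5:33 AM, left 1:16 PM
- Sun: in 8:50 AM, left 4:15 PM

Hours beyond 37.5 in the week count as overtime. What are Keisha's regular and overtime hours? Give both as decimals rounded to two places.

Regular 37.50 hours, overtime 15.93 hours

Tue: 5:37 AM–4:08 PM = 10 h 31 min
Wed: 6:56 AM–4:24 PM = 9 h 28 min
Thu: 10:16 AM–9:16 PM = 11 h 0 min
Fri: 10:39 AM–5:58 PM = 7 h 19 min
Sat: 5:33 AM–1:16 PM = 7 h 43 min
Sun: 8:50 AM–4:15 PM = 7 h 25 min
Total worked: 53 h 26 min = 53.43 h.
Threshold 37.5 h → overtime 15 h 56 min, regular 37 h 30 min.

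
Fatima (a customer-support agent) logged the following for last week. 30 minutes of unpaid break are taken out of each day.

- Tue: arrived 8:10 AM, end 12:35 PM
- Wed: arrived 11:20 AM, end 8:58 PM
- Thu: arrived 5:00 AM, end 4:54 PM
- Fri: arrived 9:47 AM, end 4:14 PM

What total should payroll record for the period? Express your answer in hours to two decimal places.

30.40 hours

Tue: 8:10 AM–12:35 PM = 4 h 25 min; less 30 min break → 3 h 55 min
Wed: 11:20 AM–8:58 PM = 9 h 38 min; less 30 min break → 9 h 8 min
Thu: 5:00 AM–4:54 PM = 11 h 54 min; less 30 min break → 11 h 24 min
Fri: 9:47 AM–4:14 PM = 6 h 27 min; less 30 min break → 5 h 57 min
Total: 3 h 55 min + 9 h 8 min + 11 h 24 min + 5 h 57 min = 30 h 24 min.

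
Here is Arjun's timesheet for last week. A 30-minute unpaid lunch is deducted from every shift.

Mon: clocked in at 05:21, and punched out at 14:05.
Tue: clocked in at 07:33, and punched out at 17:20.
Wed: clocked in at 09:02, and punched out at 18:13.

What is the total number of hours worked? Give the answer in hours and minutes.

26 h 12 min

Mon: 05:21–14:05 = 8 h 44 min; less 30 min break → 8 h 14 min
Tue: 07:33–17:20 = 9 h 47 min; less 30 min break → 9 h 17 min
Wed: 09:02–18:13 = 9 h 11 min; less 30 min break → 8 h 41 min
Total: 8 h 14 min + 9 h 17 min + 8 h 41 min = 26 h 12 min.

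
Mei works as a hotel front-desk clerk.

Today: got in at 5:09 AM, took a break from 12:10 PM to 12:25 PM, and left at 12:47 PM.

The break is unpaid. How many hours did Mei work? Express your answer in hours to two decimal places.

7.38 hours

Today: 5:09 AM–12:47 PM = 7 h 38 min; less 15 min break → 7 h 23 min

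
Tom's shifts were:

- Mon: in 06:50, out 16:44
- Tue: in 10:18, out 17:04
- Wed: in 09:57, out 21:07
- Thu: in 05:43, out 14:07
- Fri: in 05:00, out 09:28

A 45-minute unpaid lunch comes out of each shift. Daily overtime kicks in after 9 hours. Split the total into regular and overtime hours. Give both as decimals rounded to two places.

Regular 35.38 hours, overtime 1.57 hours

Mon: 06:50–16:44 = 9 h 54 min; less 45 min break → 9 h 9 min
Tue: 10:18–17:04 = 6 h 46 min; less 45 min break → 6 h 1 min
Wed: 09:57–21:07 = 11 h 10 min; less 45 min break → 10 h 25 min
Thu: 05:43–14:07 = 8 h 24 min; less 45 min break → 7 h 39 min
Fri: 05:00–09:28 = 4 h 28 min; less 45 min break → 3 h 43 min
Mon reg 9 h 0 min / OT 0 h 9 min; Tue reg 6 h 1 min / OT 0 h 0 min; Wed reg 9 h 0 min / OT 1 h 25 min; Thu reg 7 h 39 min / OT 0 h 0 min; Fri reg 3 h 43 min / OT 0 h 0 min.
Totals: regular 35 h 23 min, overtime 1 h 34 min.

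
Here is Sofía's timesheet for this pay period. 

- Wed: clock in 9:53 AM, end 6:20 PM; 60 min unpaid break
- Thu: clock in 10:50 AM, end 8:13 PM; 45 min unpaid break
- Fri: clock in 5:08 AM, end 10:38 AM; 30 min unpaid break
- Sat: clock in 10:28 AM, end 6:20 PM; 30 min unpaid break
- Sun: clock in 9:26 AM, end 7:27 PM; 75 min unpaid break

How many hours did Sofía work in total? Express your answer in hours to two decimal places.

37.22 hours

Wed: 9:53 AM–6:20 PM = 8 h 27 min; less 60 min break → 7 h 27 min
Thu: 10:50 AM–8:13 PM = 9 h 23 min; less 45 min break → 8 h 38 min
Fri: 5:08 AM–10:38 AM = 5 h 30 min; less 30 min break → 5 h 0 min
Sat: 10:28 AM–6:20 PM = 7 h 52 min; less 30 min break → 7 h 22 min
Sun: 9:26 AM–7:27 PM = 10 h 1 min; less 75 min break → 8 h 46 min
Total: 7 h 27 min + 8 h 38 min + 5 h 0 min + 7 h 22 min + 8 h 46 min = 37 h 13 min.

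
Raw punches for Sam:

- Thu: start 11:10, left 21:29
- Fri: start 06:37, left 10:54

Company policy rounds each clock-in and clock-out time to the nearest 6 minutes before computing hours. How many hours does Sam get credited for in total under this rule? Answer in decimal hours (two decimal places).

Thu: in 11:10→11:12, out 21:29→21:30; 10 h 18 min
Fri: in 06:37→06:36, out 10:54→10:54; 4 h 18 min
Total credited: 14 h 36 min.

14.60 hours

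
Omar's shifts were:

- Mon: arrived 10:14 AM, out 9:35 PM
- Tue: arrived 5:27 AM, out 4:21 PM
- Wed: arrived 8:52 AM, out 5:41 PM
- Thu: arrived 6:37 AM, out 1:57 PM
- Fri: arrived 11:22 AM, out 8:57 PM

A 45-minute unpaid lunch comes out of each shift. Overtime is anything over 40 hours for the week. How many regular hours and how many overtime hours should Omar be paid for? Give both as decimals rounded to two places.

Regular 40.00 hours, overtime 4.23 hours

Mon: 10:14 AM–9:35 PM = 11 h 21 min; less 45 min break → 10 h 36 min
Tue: 5:27 AM–4:21 PM = 10 h 54 min; less 45 min break → 10 h 9 min
Wed: 8:52 AM–5:41 PM = 8 h 49 min; less 45 min break → 8 h 4 min
Thu: 6:37 AM–1:57 PM = 7 h 20 min; less 45 min break → 6 h 35 min
Fri: 11:22 AM–8:57 PM = 9 h 35 min; less 45 min break → 8 h 50 min
Total worked: 44 h 14 min = 44.23 h.
Threshold 40 h → overtime 4 h 14 min, regular 40 h 0 min.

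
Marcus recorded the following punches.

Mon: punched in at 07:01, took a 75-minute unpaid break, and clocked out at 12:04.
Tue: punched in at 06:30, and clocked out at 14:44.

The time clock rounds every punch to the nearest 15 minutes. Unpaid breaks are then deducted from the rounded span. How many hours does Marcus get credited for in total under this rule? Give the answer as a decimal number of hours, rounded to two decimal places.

Mon: in 07:01→07:00, out 12:04→12:00; 5 h 0 min − 75 min = 3 h 45 min
Tue: in 06:30→06:30, out 14:44→14:45; 8 h 15 min
Total credited: 12 h 0 min.

12.00 hours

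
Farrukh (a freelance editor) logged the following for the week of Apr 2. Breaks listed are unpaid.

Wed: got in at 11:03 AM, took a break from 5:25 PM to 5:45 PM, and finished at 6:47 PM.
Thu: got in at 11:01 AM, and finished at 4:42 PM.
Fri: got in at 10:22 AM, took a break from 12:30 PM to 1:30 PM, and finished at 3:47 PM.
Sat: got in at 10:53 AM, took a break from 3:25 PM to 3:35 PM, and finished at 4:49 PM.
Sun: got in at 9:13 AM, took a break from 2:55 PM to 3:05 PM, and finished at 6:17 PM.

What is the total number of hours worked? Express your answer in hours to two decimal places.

32.17 hours

Wed: 11:03 AM–6:47 PM = 7 h 44 min; less 20 min break → 7 h 24 min
Thu: 11:01 AM–4:42 PM = 5 h 41 min
Fri: 10:22 AM–3:47 PM = 5 h 25 min; less 60 min break → 4 h 25 min
Sat: 10:53 AM–4:49 PM = 5 h 56 min; less 10 min break → 5 h 46 min
Sun: 9:13 AM–6:17 PM = 9 h 4 min; less 10 min break → 8 h 54 min
Total: 7 h 24 min + 5 h 41 min + 4 h 25 min + 5 h 46 min + 8 h 54 min = 32 h 10 min.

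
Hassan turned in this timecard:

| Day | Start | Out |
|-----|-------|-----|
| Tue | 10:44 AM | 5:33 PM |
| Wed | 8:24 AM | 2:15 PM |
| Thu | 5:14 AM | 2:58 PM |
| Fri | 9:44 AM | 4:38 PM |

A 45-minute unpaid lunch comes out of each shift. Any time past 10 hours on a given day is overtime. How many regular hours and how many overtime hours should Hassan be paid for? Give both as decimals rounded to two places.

Regular 26.30 hours, overtime 0.00 hours

Tue: 10:44 AM–5:33 PM = 6 h 49 min; less 45 min break → 6 h 4 min
Wed: 8:24 AM–2:15 PM = 5 h 51 min; less 45 min break → 5 h 6 min
Thu: 5:14 AM–2:58 PM = 9 h 44 min; less 45 min break → 8 h 59 min
Fri: 9:44 AM–4:38 PM = 6 h 54 min; less 45 min break → 6 h 9 min
Tue reg 6 h 4 min / OT 0 h 0 min; Wed reg 5 h 6 min / OT 0 h 0 min; Thu reg 8 h 59 min / OT 0 h 0 min; Fri reg 6 h 9 min / OT 0 h 0 min.
Totals: regular 26 h 18 min, overtime 0 h 0 min.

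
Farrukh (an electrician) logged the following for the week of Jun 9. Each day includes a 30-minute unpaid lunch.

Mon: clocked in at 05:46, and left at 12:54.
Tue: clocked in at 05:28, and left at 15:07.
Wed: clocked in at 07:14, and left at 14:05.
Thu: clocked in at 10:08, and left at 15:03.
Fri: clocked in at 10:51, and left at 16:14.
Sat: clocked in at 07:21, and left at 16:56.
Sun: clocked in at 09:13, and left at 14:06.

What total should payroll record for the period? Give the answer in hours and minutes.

44 h 54 min

Mon: 05:46–12:54 = 7 h 8 min; less 30 min break → 6 h 38 min
Tue: 05:28–15:07 = 9 h 39 min; less 30 min break → 9 h 9 min
Wed: 07:14–14:05 = 6 h 51 min; less 30 min break → 6 h 21 min
Thu: 10:08–15:03 = 4 h 55 min; less 30 min break → 4 h 25 min
Fri: 10:51–16:14 = 5 h 23 min; less 30 min break → 4 h 53 min
Sat: 07:21–16:56 = 9 h 35 min; less 30 min break → 9 h 5 min
Sun: 09:13–14:06 = 4 h 53 min; less 30 min break → 4 h 23 min
Total: 6 h 38 min + 9 h 9 min + 6 h 21 min + 4 h 25 min + 4 h 53 min + 9 h 5 min + 4 h 23 min = 44 h 54 min.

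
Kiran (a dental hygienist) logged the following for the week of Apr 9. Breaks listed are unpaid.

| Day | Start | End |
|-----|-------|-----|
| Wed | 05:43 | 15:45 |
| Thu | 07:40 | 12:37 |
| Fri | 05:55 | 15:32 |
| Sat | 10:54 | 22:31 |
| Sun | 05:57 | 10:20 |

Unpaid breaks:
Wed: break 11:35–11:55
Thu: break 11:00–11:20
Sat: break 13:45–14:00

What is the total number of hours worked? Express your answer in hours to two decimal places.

39.68 hours

Wed: 05:43–15:45 = 10 h 2 min; less 20 min break → 9 h 42 min
Thu: 07:40–12:37 = 4 h 57 min; less 20 min break → 4 h 37 min
Fri: 05:55–15:32 = 9 h 37 min
Sat: 10:54–22:31 = 11 h 37 min; less 15 min break → 11 h 22 min
Sun: 05:57–10:20 = 4 h 23 min
Total: 9 h 42 min + 4 h 37 min + 9 h 37 min + 11 h 22 min + 4 h 23 min = 39 h 41 min.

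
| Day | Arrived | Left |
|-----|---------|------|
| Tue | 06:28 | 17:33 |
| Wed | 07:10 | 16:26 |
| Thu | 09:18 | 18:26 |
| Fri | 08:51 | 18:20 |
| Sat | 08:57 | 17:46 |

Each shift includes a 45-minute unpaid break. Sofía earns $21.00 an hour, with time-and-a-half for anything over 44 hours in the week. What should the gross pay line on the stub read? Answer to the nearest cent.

$925.05

Tue: 06:28–17:33 = 11 h 5 min; less 45 min break → 10 h 20 min
Wed: 07:10–16:26 = 9 h 16 min; less 45 min break → 8 h 31 min
Thu: 09:18–18:26 = 9 h 8 min; less 45 min break → 8 h 23 min
Fri: 08:51–18:20 = 9 h 29 min; less 45 min break → 8 h 44 min
Sat: 08:57–17:46 = 8 h 49 min; less 45 min break → 8 h 4 min
Total worked: 44 h 2 min = 2642 min.
Regular 44 h 0 min = 2640 min at $21.00/h; overtime 0 h 2 min = 2 min at $31.50/h.
Pay = (2640 × $21.00 + 2 × $31.50) ÷ 60 = $925.05.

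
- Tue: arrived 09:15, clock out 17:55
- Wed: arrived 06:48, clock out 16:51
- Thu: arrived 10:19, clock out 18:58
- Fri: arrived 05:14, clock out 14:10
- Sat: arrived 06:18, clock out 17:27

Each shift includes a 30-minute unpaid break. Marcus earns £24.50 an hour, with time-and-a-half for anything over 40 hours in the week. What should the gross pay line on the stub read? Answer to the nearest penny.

£1161.91

Tue: 09:15–17:55 = 8 h 40 min; less 30 min break → 8 h 10 min
Wed: 06:48–16:51 = 10 h 3 min; less 30 min break → 9 h 33 min
Thu: 10:19–18:58 = 8 h 39 min; less 30 min break → 8 h 9 min
Fri: 05:14–14:10 = 8 h 56 min; less 30 min break → 8 h 26 min
Sat: 06:18–17:27 = 11 h 9 min; less 30 min break → 10 h 39 min
Total worked: 44 h 57 min = 2697 min.
Regular 40 h 0 min = 2400 min at £24.50/h; overtime 4 h 57 min = 297 min at £36.75/h.
Pay = (2400 × £24.50 + 297 × £36.75) ÷ 60 = £1161.91.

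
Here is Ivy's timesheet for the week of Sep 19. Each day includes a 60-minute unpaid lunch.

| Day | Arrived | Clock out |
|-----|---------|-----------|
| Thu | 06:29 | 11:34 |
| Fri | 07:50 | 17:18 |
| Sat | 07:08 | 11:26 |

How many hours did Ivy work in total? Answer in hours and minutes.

15 h 51 min

Thu: 06:29–11:34 = 5 h 5 min; less 60 min break → 4 h 5 min
Fri: 07:50–17:18 = 9 h 28 min; less 60 min break → 8 h 28 min
Sat: 07:08–11:26 = 4 h 18 min; less 60 min break → 3 h 18 min
Total: 4 h 5 min + 8 h 28 min + 3 h 18 min = 15 h 51 min.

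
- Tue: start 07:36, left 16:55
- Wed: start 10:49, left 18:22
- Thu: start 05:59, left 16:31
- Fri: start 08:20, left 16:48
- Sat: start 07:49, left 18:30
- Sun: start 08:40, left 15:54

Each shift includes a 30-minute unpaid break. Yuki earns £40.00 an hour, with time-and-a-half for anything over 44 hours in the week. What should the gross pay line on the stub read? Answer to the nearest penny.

£2167.00

Tue: 07:36–16:55 = 9 h 19 min; less 30 min break → 8 h 49 min
Wed: 10:49–18:22 = 7 h 33 min; less 30 min break → 7 h 3 min
Thu: 05:59–16:31 = 10 h 32 min; less 30 min break → 10 h 2 min
Fri: 08:20–16:48 = 8 h 28 min; less 30 min break → 7 h 58 min
Sat: 07:49–18:30 = 10 h 41 min; less 30 min break → 10 h 11 min
Sun: 08:40–15:54 = 7 h 14 min; less 30 min break → 6 h 44 min
Total worked: 50 h 47 min = 3047 min.
Regular 44 h 0 min = 2640 min at £40.00/h; overtime 6 h 47 min = 407 min at £60.00/h.
Pay = (2640 × £40.00 + 407 × £60.00) ÷ 60 = £2167.00.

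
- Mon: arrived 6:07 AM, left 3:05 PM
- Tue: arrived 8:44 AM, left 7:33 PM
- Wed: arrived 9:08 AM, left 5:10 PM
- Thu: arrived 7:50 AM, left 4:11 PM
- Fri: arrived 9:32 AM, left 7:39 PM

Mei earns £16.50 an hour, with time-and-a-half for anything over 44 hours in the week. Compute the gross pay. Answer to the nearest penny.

£782.51

Mon: 6:07 AM–3:05 PM = 8 h 58 min
Tue: 8:44 AM–7:33 PM = 10 h 49 min
Wed: 9:08 AM–5:10 PM = 8 h 2 min
Thu: 7:50 AM–4:11 PM = 8 h 21 min
Fri: 9:32 AM–7:39 PM = 10 h 7 min
Total worked: 46 h 17 min = 2777 min.
Regular 44 h 0 min = 2640 min at £16.50/h; overtime 2 h 17 min = 137 min at £24.75/h.
Pay = (2640 × £16.50 + 137 × £24.75) ÷ 60 = £782.51.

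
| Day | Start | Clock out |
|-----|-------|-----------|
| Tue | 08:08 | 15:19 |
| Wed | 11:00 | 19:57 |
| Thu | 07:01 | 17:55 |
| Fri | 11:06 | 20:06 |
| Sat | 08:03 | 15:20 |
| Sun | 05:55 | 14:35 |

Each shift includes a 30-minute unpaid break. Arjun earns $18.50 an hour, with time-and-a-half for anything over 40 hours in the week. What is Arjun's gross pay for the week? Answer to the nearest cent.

Tue: 08:08–15:19 = 7 h 11 min; less 30 min break → 6 h 41 min
Wed: 11:00–19:57 = 8 h 57 min; less 30 min break → 8 h 27 min
Thu: 07:01–17:55 = 10 h 54 min; less 30 min break → 10 h 24 min
Fri: 11:06–20:06 = 9 h 0 min; less 30 min break → 8 h 30 min
Sat: 08:03–15:20 = 7 h 17 min; less 30 min break → 6 h 47 min
Sun: 05:55–14:35 = 8 h 40 min; less 30 min break → 8 h 10 min
Total worked: 48 h 59 min = 2939 min.
Regular 40 h 0 min = 2400 min at $18.50/h; overtime 8 h 59 min = 539 min at $27.75/h.
Pay = (2400 × $18.50 + 539 × $27.75) ÷ 60 = $989.29.

$989.29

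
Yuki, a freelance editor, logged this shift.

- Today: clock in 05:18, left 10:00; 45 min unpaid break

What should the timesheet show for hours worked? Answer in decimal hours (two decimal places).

3.95 hours

Today: 05:18–10:00 = 4 h 42 min; less 45 min break → 3 h 57 min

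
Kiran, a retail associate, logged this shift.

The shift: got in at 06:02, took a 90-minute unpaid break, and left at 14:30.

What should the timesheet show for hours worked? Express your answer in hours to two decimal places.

The shift: 06:02–14:30 = 8 h 28 min; less 90 min break → 6 h 58 min

6.97 hours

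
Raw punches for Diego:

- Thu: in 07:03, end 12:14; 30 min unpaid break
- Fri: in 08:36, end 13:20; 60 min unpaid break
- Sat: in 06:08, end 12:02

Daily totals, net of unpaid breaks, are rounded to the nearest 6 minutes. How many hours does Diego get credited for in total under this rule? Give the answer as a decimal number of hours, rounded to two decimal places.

Thu: 07:03–12:14 = 5 h 11 min − 30 min = 4 h 41 min → rounds to 4 h 42 min
Fri: 08:36–13:20 = 4 h 44 min − 60 min = 3 h 44 min → rounds to 3 h 42 min
Sat: 06:08–12:02 = 5 h 54 min → rounds to 5 h 54 min
Total credited: 14 h 18 min.

14.30 hours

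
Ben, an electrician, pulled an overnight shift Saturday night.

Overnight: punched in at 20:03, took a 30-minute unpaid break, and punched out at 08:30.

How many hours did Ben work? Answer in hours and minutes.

Overnight: 20:03 → midnight = 3 h 57 min; midnight → 08:30 = 8 h 30 min; span 12 h 27 min; less 30 min break → 11 h 57 min

11 h 57 min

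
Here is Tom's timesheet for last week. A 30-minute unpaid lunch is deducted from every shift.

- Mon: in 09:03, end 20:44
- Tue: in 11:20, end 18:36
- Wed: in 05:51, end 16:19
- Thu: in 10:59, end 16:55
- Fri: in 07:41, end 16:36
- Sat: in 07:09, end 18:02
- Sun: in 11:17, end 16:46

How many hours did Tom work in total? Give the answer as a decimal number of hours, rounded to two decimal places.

57.13 hours

Mon: 09:03–20:44 = 11 h 41 min; less 30 min break → 11 h 11 min
Tue: 11:20–18:36 = 7 h 16 min; less 30 min break → 6 h 46 min
Wed: 05:51–16:19 = 10 h 28 min; less 30 min break → 9 h 58 min
Thu: 10:59–16:55 = 5 h 56 min; less 30 min break → 5 h 26 min
Fri: 07:41–16:36 = 8 h 55 min; less 30 min break → 8 h 25 min
Sat: 07:09–18:02 = 10 h 53 min; less 30 min break → 10 h 23 min
Sun: 11:17–16:46 = 5 h 29 min; less 30 min break → 4 h 59 min
Total: 11 h 11 min + 6 h 46 min + 9 h 58 min + 5 h 26 min + 8 h 25 min + 10 h 23 min + 4 h 59 min = 57 h 8 min.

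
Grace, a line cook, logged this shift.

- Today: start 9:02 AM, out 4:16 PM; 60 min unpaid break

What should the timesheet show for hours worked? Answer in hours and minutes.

6 h 14 min

Today: 9:02 AM–4:16 PM = 7 h 14 min; less 60 min break → 6 h 14 min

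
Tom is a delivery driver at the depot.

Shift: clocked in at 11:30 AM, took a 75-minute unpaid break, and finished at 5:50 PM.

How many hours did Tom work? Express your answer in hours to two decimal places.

5.08 hours

Shift: 11:30 AM–5:50 PM = 6 h 20 min; less 75 min break → 5 h 5 min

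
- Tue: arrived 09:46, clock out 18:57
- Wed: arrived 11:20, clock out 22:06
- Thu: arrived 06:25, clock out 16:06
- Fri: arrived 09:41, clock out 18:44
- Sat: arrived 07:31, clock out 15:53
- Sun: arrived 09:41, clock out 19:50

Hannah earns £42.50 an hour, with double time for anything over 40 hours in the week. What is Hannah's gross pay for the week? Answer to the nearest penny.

£3162.00

Tue: 09:46–18:57 = 9 h 11 min
Wed: 11:20–22:06 = 10 h 46 min
Thu: 06:25–16:06 = 9 h 41 min
Fri: 09:41–18:44 = 9 h 3 min
Sat: 07:31–15:53 = 8 h 22 min
Sun: 09:41–19:50 = 10 h 9 min
Total worked: 57 h 12 min = 3432 min.
Regular 40 h 0 min = 2400 min at £42.50/h; overtime 17 h 12 min = 1032 min at £85.00/h.
Pay = (2400 × £42.50 + 1032 × £85.00) ÷ 60 = £3162.00.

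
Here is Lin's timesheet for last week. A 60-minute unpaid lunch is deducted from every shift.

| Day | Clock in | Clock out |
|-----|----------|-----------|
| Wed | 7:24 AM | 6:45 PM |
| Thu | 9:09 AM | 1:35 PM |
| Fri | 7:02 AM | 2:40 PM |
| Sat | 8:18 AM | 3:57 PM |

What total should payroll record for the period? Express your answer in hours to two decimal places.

Wed: 7:24 AM–6:45 PM = 11 h 21 min; less 60 min break → 10 h 21 min
Thu: 9:09 AM–1:35 PM = 4 h 26 min; less 60 min break → 3 h 26 min
Fri: 7:02 AM–2:40 PM = 7 h 38 min; less 60 min break → 6 h 38 min
Sat: 8:18 AM–3:57 PM = 7 h 39 min; less 60 min break → 6 h 39 min
Total: 10 h 21 min + 3 h 26 min + 6 h 38 min + 6 h 39 min = 27 h 4 min.

27.07 hours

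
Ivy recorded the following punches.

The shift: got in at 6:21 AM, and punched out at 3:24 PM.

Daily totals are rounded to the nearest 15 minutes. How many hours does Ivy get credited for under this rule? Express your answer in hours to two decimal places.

9.00 hours

The shift: 6:21 AM–3:24 PM = 9 h 3 min → rounds to 9 h 0 min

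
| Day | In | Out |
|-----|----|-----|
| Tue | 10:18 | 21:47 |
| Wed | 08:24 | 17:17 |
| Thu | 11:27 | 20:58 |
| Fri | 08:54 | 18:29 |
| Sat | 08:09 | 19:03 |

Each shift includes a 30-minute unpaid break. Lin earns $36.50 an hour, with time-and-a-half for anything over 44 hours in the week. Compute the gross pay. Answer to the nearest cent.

Tue: 10:18–21:47 = 11 h 29 min; less 30 min break → 10 h 59 min
Wed: 08:24–17:17 = 8 h 53 min; less 30 min break → 8 h 23 min
Thu: 11:27–20:58 = 9 h 31 min; less 30 min break → 9 h 1 min
Fri: 08:54–18:29 = 9 h 35 min; less 30 min break → 9 h 5 min
Sat: 08:09–19:03 = 10 h 54 min; less 30 min break → 10 h 24 min
Total worked: 47 h 52 min = 2872 min.
Regular 44 h 0 min = 2640 min at $36.50/h; overtime 3 h 52 min = 232 min at $54.75/h.
Pay = (2640 × $36.50 + 232 × $54.75) ÷ 60 = $1817.70.

$1817.70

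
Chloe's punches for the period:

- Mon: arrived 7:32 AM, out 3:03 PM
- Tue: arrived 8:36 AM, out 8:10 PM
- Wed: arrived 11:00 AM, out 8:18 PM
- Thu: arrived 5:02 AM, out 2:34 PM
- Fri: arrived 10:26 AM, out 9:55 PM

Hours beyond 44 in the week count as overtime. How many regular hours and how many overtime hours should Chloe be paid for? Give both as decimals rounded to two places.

Regular 44.00 hours, overtime 5.40 hours

Mon: 7:32 AM–3:03 PM = 7 h 31 min
Tue: 8:36 AM–8:10 PM = 11 h 34 min
Wed: 11:00 AM–8:18 PM = 9 h 18 min
Thu: 5:02 AM–2:34 PM = 9 h 32 min
Fri: 10:26 AM–9:55 PM = 11 h 29 min
Total worked: 49 h 24 min = 49.40 h.
Threshold 44 h → overtime 5 h 24 min, regular 44 h 0 min.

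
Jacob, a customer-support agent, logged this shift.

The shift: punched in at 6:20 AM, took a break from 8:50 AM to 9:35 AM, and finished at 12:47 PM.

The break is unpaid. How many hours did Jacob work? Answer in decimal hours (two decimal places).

The shift: 6:20 AM–12:47 PM = 6 h 27 min; less 45 min break → 5 h 42 min

5.70 hours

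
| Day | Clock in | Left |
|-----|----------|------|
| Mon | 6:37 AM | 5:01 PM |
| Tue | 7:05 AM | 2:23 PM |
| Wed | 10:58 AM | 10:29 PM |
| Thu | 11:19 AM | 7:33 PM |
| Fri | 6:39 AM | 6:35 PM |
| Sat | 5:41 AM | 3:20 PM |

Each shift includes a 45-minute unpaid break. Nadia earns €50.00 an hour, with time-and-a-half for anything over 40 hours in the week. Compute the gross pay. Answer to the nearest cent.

Mon: 6:37 AM–5:01 PM = 10 h 24 min; less 45 min break → 9 h 39 min
Tue: 7:05 AM–2:23 PM = 7 h 18 min; less 45 min break → 6 h 33 min
Wed: 10:58 AM–10:29 PM = 11 h 31 min; less 45 min break → 10 h 46 min
Thu: 11:19 AM–7:33 PM = 8 h 14 min; less 45 min break → 7 h 29 min
Fri: 6:39 AM–6:35 PM = 11 h 56 min; less 45 min break → 11 h 11 min
Sat: 5:41 AM–3:20 PM = 9 h 39 min; less 45 min break → 8 h 54 min
Total worked: 54 h 32 min = 3272 min.
Regular 40 h 0 min = 2400 min at €50.00/h; overtime 14 h 32 min = 872 min at €75.00/h.
Pay = (2400 × €50.00 + 872 × €75.00) ÷ 60 = €3090.00.

€3090.00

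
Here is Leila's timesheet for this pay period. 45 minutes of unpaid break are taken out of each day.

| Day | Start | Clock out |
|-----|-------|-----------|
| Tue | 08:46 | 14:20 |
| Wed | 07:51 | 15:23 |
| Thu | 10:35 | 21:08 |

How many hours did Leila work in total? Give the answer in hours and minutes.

21 h 24 min

Tue: 08:46–14:20 = 5 h 34 min; less 45 min break → 4 h 49 min
Wed: 07:51–15:23 = 7 h 32 min; less 45 min break → 6 h 47 min
Thu: 10:35–21:08 = 10 h 33 min; less 45 min break → 9 h 48 min
Total: 4 h 49 min + 6 h 47 min + 9 h 48 min = 21 h 24 min.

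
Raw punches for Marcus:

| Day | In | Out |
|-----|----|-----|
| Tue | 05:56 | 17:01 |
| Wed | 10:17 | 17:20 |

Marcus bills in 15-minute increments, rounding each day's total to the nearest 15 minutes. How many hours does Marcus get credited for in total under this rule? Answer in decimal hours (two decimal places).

18.00 hours

Tue: 05:56–17:01 = 11 h 5 min → rounds to 11 h 0 min
Wed: 10:17–17:20 = 7 h 3 min → rounds to 7 h 0 min
Total credited: 18 h 0 min.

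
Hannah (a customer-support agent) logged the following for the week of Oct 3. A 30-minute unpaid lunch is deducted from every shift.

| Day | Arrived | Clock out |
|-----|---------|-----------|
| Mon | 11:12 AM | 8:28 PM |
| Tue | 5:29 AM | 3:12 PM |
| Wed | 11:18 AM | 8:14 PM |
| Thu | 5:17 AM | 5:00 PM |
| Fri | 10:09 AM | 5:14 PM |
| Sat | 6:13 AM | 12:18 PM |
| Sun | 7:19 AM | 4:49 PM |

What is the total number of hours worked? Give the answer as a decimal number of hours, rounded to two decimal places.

58.80 hours

Mon: 11:12 AM–8:28 PM = 9 h 16 min; less 30 min break → 8 h 46 min
Tue: 5:29 AM–3:12 PM = 9 h 43 min; less 30 min break → 9 h 13 min
Wed: 11:18 AM–8:14 PM = 8 h 56 min; less 30 min break → 8 h 26 min
Thu: 5:17 AM–5:00 PM = 11 h 43 min; less 30 min break → 11 h 13 min
Fri: 10:09 AM–5:14 PM = 7 h 5 min; less 30 min break → 6 h 35 min
Sat: 6:13 AM–12:18 PM = 6 h 5 min; less 30 min break → 5 h 35 min
Sun: 7:19 AM–4:49 PM = 9 h 30 min; less 30 min break → 9 h 0 min
Total: 8 h 46 min + 9 h 13 min + 8 h 26 min + 11 h 13 min + 6 h 35 min + 5 h 35 min + 9 h 0 min = 58 h 48 min.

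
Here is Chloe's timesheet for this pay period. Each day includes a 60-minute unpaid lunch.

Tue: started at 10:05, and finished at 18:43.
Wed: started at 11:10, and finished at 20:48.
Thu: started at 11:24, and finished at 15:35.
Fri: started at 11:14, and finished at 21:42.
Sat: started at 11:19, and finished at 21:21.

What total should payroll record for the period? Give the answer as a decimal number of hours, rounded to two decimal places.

37.95 hours

Tue: 10:05–18:43 = 8 h 38 min; less 60 min break → 7 h 38 min
Wed: 11:10–20:48 = 9 h 38 min; less 60 min break → 8 h 38 min
Thu: 11:24–15:35 = 4 h 11 min; less 60 min break → 3 h 11 min
Fri: 11:14–21:42 = 10 h 28 min; less 60 min break → 9 h 28 min
Sat: 11:19–21:21 = 10 h 2 min; less 60 min break → 9 h 2 min
Total: 7 h 38 min + 8 h 38 min + 3 h 11 min + 9 h 28 min + 9 h 2 min = 37 h 57 min.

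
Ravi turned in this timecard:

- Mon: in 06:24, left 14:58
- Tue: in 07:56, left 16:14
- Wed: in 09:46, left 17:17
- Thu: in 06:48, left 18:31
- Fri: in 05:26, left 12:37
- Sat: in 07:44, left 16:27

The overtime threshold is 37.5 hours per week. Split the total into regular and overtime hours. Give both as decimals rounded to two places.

Regular 37.50 hours, overtime 14.50 hours

Mon: 06:24–14:58 = 8 h 34 min
Tue: 07:56–16:14 = 8 h 18 min
Wed: 09:46–17:17 = 7 h 31 min
Thu: 06:48–18:31 = 11 h 43 min
Fri: 05:26–12:37 = 7 h 11 min
Sat: 07:44–16:27 = 8 h 43 min
Total worked: 52 h 0 min = 52.00 h.
Threshold 37.5 h → overtime 14 h 30 min, regular 37 h 30 min.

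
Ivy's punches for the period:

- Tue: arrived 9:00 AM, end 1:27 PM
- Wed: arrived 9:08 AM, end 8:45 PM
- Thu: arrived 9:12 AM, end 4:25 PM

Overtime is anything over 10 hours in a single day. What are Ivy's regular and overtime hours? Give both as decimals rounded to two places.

Tue: 9:00 AM–1:27 PM = 4 h 27 min
Wed: 9:08 AM–8:45 PM = 11 h 37 min
Thu: 9:12 AM–4:25 PM = 7 h 13 min
Tue reg 4 h 27 min / OT 0 h 0 min; Wed reg 10 h 0 min / OT 1 h 37 min; Thu reg 7 h 13 min / OT 0 h 0 min.
Totals: regular 21 h 40 min, overtime 1 h 37 min.

Regular 21.67 hours, overtime 1.62 hours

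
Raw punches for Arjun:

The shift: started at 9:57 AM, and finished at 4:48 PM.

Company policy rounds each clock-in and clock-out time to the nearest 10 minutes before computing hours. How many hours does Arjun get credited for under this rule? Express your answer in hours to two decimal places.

The shift: in 9:57 AM→10:00 AM, out 4:48 PM→4:50 PM; 6 h 50 min

6.83 hours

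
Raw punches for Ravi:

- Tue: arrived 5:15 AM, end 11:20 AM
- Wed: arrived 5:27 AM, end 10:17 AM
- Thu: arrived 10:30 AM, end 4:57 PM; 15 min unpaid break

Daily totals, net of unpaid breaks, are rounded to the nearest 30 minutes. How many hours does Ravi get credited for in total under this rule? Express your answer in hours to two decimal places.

17.00 hours

Tue: 5:15 AM–11:20 AM = 6 h 5 min → rounds to 6 h 0 min
Wed: 5:27 AM–10:17 AM = 4 h 50 min → rounds to 5 h 0 min
Thu: 10:30 AM–4:57 PM = 6 h 27 min − 15 min = 6 h 12 min → rounds to 6 h 0 min
Total credited: 17 h 0 min.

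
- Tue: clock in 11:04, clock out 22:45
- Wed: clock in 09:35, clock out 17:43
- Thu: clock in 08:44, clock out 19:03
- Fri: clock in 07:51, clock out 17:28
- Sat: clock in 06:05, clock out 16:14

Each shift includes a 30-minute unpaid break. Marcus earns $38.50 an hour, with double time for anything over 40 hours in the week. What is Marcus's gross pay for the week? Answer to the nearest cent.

$2109.80

Tue: 11:04–22:45 = 11 h 41 min; less 30 min break → 11 h 11 min
Wed: 09:35–17:43 = 8 h 8 min; less 30 min break → 7 h 38 min
Thu: 08:44–19:03 = 10 h 19 min; less 30 min break → 9 h 49 min
Fri: 07:51–17:28 = 9 h 37 min; less 30 min break → 9 h 7 min
Sat: 06:05–16:14 = 10 h 9 min; less 30 min break → 9 h 39 min
Total worked: 47 h 24 min = 2844 min.
Regular 40 h 0 min = 2400 min at $38.50/h; overtime 7 h 24 min = 444 min at $77.00/h.
Pay = (2400 × $38.50 + 444 × $77.00) ÷ 60 = $2109.80.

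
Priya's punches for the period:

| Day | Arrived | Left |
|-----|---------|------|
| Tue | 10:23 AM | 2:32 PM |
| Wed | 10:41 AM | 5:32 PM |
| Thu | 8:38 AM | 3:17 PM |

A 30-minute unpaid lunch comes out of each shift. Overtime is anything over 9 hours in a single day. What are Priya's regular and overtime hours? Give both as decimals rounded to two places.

Tue: 10:23 AM–2:32 PM = 4 h 9 min; less 30 min break → 3 h 39 min
Wed: 10:41 AM–5:32 PM = 6 h 51 min; less 30 min break → 6 h 21 min
Thu: 8:38 AM–3:17 PM = 6 h 39 min; less 30 min break → 6 h 9 min
Tue reg 3 h 39 min / OT 0 h 0 min; Wed reg 6 h 21 min / OT 0 h 0 min; Thu reg 6 h 9 min / OT 0 h 0 min.
Totals: regular 16 h 9 min, overtime 0 h 0 min.

Regular 16.15 hours, overtime 0.00 hours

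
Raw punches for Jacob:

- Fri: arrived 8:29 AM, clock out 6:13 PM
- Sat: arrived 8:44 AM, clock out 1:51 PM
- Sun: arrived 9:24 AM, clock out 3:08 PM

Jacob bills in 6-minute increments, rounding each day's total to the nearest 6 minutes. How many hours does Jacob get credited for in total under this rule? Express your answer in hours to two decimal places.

Fri: 8:29 AM–6:13 PM = 9 h 44 min → rounds to 9 h 42 min
Sat: 8:44 AM–1:51 PM = 5 h 7 min → rounds to 5 h 6 min
Sun: 9:24 AM–3:08 PM = 5 h 44 min → rounds to 5 h 42 min
Total credited: 20 h 30 min.

20.50 hours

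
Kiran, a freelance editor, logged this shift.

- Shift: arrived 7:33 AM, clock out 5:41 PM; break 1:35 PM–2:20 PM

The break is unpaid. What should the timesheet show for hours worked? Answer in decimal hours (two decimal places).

Shift: 7:33 AM–5:41 PM = 10 h 8 min; less 45 min break → 9 h 23 min

9.38 hours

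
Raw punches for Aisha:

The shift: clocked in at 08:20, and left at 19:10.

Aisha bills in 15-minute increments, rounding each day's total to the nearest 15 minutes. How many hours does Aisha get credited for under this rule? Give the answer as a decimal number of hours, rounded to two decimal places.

The shift: 08:20–19:10 = 10 h 50 min → rounds to 10 h 45 min

10.75 hours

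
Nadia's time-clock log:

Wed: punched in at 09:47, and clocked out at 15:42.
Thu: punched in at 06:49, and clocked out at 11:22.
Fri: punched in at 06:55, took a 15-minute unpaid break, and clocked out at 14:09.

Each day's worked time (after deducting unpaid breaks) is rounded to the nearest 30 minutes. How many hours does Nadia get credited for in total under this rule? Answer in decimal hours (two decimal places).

17.50 hours

Wed: 09:47–15:42 = 5 h 55 min → rounds to 6 h 0 min
Thu: 06:49–11:22 = 4 h 33 min → rounds to 4 h 30 min
Fri: 06:55–14:09 = 7 h 14 min − 15 min = 6 h 59 min → rounds to 7 h 0 min
Total credited: 17 h 30 min.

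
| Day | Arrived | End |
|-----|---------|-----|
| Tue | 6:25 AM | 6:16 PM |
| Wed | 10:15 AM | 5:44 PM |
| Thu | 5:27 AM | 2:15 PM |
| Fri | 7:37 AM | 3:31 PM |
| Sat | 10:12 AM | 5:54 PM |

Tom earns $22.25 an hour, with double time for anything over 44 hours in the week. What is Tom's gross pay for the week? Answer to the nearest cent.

$973.07

Tue: 6:25 AM–6:16 PM = 11 h 51 min
Wed: 10:15 AM–5:44 PM = 7 h 29 min
Thu: 5:27 AM–2:15 PM = 8 h 48 min
Fri: 7:37 AM–3:31 PM = 7 h 54 min
Sat: 10:12 AM–5:54 PM = 7 h 42 min
Total worked: 43 h 44 min = 2624 min.
Regular 43 h 44 min = 2624 min at $22.25/h; overtime 0 h 0 min = 0 min at $44.50/h.
Pay = (2624 × $22.25 + 0 × $44.50) ÷ 60 = $973.07.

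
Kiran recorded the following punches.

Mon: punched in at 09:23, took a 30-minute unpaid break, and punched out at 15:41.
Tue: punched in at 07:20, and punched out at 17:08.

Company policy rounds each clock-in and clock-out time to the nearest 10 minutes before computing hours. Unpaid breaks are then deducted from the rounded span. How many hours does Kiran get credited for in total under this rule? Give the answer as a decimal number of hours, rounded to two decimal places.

15.67 hours

Mon: in 09:23→09:20, out 15:41→15:40; 6 h 20 min − 30 min = 5 h 50 min
Tue: in 07:20→07:20, out 17:08→17:10; 9 h 50 min
Total credited: 15 h 40 min.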